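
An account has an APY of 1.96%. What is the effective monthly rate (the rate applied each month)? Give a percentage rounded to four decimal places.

0.1619%

The per-month rate i satisfies (1 + i)^12 = 1 + 0.0196.
i = 1.0196^(1/12) − 1 = 0.0016188 = 0.1619%.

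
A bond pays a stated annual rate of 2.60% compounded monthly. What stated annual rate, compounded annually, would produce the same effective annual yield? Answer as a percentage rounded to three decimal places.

EAR = (1 + 0.0260/12)^12 − 1 = 0.026312.
Compounded annually, the equivalent nominal rate is the EAR itself: 2.631%.

2.631%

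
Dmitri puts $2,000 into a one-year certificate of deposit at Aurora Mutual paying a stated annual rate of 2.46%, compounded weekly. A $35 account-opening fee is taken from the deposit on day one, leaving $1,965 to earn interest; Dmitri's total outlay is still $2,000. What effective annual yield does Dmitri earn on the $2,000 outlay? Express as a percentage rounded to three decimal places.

Value after one year: 1,965 × (1 + 0.0246/52)^52 = 1,965 × 1.024899 = $2,013.93.
Effective yield on the $2,000 outlay: 2,013.93 / 2,000 − 1 = 0.006963 = 0.696%.

0.696%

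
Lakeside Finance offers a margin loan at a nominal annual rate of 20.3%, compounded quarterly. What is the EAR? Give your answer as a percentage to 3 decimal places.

21.898%

EAR = (1 + 0.203/4)^4 − 1.
= 1.218983 − 1 = 21.898%.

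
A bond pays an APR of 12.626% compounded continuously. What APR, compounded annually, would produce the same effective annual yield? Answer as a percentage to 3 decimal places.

EAR under continuous compounding: e^0.12626 − 1 = 0.134577.
Compounded annually, the equivalent nominal rate is the EAR itself: 13.458%.

13.458%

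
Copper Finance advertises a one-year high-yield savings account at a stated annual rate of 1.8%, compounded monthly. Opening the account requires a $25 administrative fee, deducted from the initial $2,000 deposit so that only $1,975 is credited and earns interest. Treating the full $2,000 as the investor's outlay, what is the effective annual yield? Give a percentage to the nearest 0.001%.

Value after one year: 1,975 × (1 + 0.018/12)^12 = 1,975 × 1.018149 = $2,010.84.
Effective yield on the $2,000 outlay: 2,010.84 / 2,000 − 1 = 0.005422 = 0.542%.

0.542%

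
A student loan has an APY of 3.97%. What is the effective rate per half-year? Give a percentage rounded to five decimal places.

The per-half-year rate i satisfies (1 + i)^2 = 1 + 0.0397.
i = 1.0397^(1/2) − 1 = 0.0196568 = 1.96568%.

1.96568%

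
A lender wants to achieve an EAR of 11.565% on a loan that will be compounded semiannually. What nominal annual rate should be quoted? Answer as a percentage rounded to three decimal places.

11.249%

(1 + r/2)^2 − 1 = 0.11565, so 1 + r/2 = 1.11565^(1/2).
r/2 = 0.056243, so r = 0.112487 = 11.249%.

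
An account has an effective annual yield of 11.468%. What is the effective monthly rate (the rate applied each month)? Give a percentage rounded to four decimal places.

The per-month rate i satisfies (1 + i)^12 = 1 + 0.11468.
i = 1.11468^(1/12) − 1 = 0.0090883 = 0.9088%.

0.9088%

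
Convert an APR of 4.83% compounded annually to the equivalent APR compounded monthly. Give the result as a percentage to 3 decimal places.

Compounded annually, EAR = nominal = 0.048300.
Solve (1 + r/12)^12 = 1.048300: r/12 = 1.048300^(1/12) − 1 = 0.003939, so r = 0.047263 = 4.726%.

4.726%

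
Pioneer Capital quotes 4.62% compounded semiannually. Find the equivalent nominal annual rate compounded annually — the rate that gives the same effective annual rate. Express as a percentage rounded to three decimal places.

4.673%

EAR = (1 + 0.0462/2)^2 − 1 = 0.046734.
Compounded annually, the equivalent nominal rate is the EAR itself: 4.673%.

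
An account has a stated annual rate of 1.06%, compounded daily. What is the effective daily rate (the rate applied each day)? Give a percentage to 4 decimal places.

With a nominal annual rate compounded daily, the periodic rate is the nominal rate divided by 365.
i = 0.0106 / 365 = 0.0000290 = 0.0029%.

0.0029%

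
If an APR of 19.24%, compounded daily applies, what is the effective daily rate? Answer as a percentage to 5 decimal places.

0.05271%

With a nominal annual rate compounded daily, the periodic rate is the nominal rate divided by 365.
i = 0.1924 / 365 = 0.0005271 = 0.05271%.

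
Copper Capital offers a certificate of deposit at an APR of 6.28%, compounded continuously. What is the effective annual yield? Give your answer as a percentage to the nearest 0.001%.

With continuous compounding, EAR = e^0.0628 − 1.
e^0.0628 = 1.064814, so EAR = 0.064814 = 6.481%.

6.481%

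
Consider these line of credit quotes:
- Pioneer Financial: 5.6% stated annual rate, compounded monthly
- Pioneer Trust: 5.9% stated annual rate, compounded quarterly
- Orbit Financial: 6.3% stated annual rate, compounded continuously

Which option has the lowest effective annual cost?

Pioneer Financial

Pioneer Financial: (1 + 0.056/12)^12 − 1 = 5.746%
Pioneer Trust: (1 + 0.059/4)^4 − 1 = 6.032%
Orbit Financial: e^0.063 − 1 = 6.503%
The lowest effective annual rate is Pioneer Financial at 5.746%.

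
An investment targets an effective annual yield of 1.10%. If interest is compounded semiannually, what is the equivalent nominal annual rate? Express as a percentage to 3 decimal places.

1.097%

(1 + r/2)^2 − 1 = 0.0110, so 1 + r/2 = 1.0110^(1/2).
r/2 = 0.005485, so r = 0.010970 = 1.097%.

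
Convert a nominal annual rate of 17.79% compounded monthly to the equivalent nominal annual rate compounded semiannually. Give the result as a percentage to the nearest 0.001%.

18.463%

EAR = (1 + 0.1779/12)^12 − 1 = 0.193147.
Solve (1 + r/2)^2 = 1.193147: r/2 = 1.193147^(1/2) − 1 = 0.092313, so r = 0.184625 = 18.463%.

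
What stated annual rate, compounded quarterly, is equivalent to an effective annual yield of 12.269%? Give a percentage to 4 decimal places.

(1 + r/4)^4 − 1 = 0.12269, so 1 + r/4 = 1.12269^(1/4).
r/4 = 0.029354, so r = 0.117418 = 11.7418%.

11.7418%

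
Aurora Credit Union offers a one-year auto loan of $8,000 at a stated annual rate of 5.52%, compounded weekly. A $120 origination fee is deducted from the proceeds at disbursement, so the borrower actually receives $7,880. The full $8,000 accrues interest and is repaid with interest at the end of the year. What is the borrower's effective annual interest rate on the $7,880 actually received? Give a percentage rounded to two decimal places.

Amount owed after one year: 8,000 × (1 + 0.0552/52)^52 = 8,000 × 1.056721 = $8,453.77.
Effective rate on net proceeds: 8,453.77 / 7,880 − 1 = 0.072813 = 7.28%.

7.28%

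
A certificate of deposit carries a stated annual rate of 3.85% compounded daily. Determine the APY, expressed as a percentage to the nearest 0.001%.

EAR = (1 + 0.0385/365)^365 − 1.
= 1.039249 − 1 = 3.925%.

3.925%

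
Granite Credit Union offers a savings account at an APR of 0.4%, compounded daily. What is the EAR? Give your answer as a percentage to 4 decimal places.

0.4008%

EAR = (1 + 0.004/365)^365 − 1.
= (1 + 0.000011)^365 − 1 = 1.004008 − 1 = 0.4008%.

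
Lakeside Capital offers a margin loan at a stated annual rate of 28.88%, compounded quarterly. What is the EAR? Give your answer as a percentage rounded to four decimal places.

32.1610%

EAR = (1 + 0.2888/4)^4 − 1.
= 1.321610 − 1 = 32.1610%.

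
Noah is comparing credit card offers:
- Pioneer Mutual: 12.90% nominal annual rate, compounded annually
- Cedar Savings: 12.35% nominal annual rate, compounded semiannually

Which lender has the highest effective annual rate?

Pioneer Mutual: compounded annually, EAR = 12.900%
Cedar Savings: (1 + 0.1235/2)^2 − 1 = 12.731%
The highest effective annual rate is Pioneer Mutual at 12.900%.

Pioneer Mutual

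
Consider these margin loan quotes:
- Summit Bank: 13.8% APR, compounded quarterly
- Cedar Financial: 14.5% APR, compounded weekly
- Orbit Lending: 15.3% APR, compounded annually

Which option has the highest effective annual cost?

Summit Bank: (1 + 0.138/4)^4 − 1 = 14.531%
Cedar Financial: (1 + 0.145/52)^52 − 1 = 15.581%
Orbit Lending: compounded annually, EAR = 15.300%
The highest effective annual rate is Cedar Financial at 15.581%.

Cedar Financial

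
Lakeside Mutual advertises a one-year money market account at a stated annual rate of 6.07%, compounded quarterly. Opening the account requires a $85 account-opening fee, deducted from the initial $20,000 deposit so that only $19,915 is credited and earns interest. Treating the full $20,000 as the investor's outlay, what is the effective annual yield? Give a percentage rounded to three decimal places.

5.758%

Value after one year: 19,915 × (1 + 0.0607/4)^4 = 19,915 × 1.062096 = $21,151.64.
Effective yield on the $20,000 outlay: 21,151.64 / 20,000 − 1 = 0.057582 = 5.758%.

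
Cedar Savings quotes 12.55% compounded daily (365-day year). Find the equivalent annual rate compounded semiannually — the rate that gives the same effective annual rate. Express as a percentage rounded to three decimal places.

12.950%

EAR = (1 + 0.1255/365)^365 − 1 = 0.133691.
Solve (1 + r/2)^2 = 1.133691: r/2 = 1.133691^(1/2) − 1 = 0.064749, so r = 0.129498 = 12.950%.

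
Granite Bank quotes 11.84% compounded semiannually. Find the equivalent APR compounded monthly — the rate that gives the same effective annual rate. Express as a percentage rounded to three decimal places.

11.558%

EAR = (1 + 0.1184/2)^2 − 1 = 0.121905.
Solve (1 + r/12)^12 = 1.121905: r/12 = 1.121905^(1/12) − 1 = 0.009632, so r = 0.115581 = 11.558%.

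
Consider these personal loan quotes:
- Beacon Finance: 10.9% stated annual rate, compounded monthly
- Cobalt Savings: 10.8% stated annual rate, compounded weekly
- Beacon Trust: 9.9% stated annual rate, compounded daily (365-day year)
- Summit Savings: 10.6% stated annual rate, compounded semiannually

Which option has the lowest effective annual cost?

Beacon Trust

Beacon Finance: (1 + 0.109/12)^12 − 1 = 11.461%
Cobalt Savings: (1 + 0.108/52)^52 − 1 = 11.392%
Beacon Trust: (1 + 0.099/365)^365 − 1 = 10.405%
Summit Savings: (1 + 0.106/2)^2 − 1 = 10.881%
The lowest effective annual rate is Beacon Trust at 10.405%.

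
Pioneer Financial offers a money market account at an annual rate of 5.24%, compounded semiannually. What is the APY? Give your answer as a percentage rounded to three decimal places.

5.309%

EAR = (1 + 0.0524/2)^2 − 1.
= (1 + 0.026200)^2 − 1 = 1.053086 − 1 = 5.309%.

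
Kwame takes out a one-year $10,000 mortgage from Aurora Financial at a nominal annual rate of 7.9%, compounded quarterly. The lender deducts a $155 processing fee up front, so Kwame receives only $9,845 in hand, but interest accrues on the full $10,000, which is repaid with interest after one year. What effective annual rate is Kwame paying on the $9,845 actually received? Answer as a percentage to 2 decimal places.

9.84%

Amount owed after one year: 10,000 × (1 + 0.079/4)^4 = 10,000 × 1.081371 = $10,813.71.
Effective rate on net proceeds: 10,813.71 / 9,845 − 1 = 0.098396 = 9.84%.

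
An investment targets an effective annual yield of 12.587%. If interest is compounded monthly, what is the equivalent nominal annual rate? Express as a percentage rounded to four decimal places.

11.9144%

(1 + r/12)^12 − 1 = 0.12587, so 1 + r/12 = 1.12587^(1/12).
r/12 = 0.009929, so r = 0.119144 = 11.9144%.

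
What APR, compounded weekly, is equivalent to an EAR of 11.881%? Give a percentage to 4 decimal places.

(1 + r/52)^52 − 1 = 0.11881, so 1 + r/52 = 1.11881^(1/52).
r/52 = 0.002161, so r = 0.112387 = 11.2387%.

11.2387%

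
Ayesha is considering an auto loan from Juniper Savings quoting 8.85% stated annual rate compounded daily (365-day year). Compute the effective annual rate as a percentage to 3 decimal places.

9.252%

EAR = (1 + 0.0885/365)^365 − 1.
= (1 + 0.000242)^365 − 1 = 1.092523 − 1 = 9.252%.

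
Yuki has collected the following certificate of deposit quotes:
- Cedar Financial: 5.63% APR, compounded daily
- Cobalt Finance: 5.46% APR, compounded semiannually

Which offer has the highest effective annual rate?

Cedar Financial: (1 + 0.0563/365)^365 − 1 = 5.791%
Cobalt Finance: (1 + 0.0546/2)^2 − 1 = 5.535%
The highest effective annual rate is Cedar Financial at 5.791%.

Cedar Financial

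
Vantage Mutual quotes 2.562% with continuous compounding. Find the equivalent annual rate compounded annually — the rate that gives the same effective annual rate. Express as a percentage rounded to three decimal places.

2.595%

EAR under continuous compounding: e^0.02562 − 1 = 0.025951.
Compounded annually, the equivalent nominal rate is the EAR itself: 2.595%.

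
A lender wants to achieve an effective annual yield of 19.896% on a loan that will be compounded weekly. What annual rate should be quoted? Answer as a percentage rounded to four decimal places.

18.1771%

(1 + r/52)^52 − 1 = 0.19896, so 1 + r/52 = 1.19896^(1/52).
r/52 = 0.003496, so r = 0.181771 = 18.1771%.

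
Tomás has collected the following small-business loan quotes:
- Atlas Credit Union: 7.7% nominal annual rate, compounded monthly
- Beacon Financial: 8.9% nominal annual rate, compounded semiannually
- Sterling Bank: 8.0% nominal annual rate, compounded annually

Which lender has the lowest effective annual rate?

Atlas Credit Union: (1 + 0.077/12)^12 − 1 = 7.978%
Beacon Financial: (1 + 0.089/2)^2 − 1 = 9.098%
Sterling Bank: compounded annually, EAR = 8.000%
The lowest effective annual rate is Atlas Credit Union at 7.978%.

Atlas Credit Union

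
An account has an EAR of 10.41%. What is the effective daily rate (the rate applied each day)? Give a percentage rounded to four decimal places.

The per-day rate i satisfies (1 + i)^365 = 1 + 0.1041.
i = 1.1041^(1/365) − 1 = 0.0002714 = 0.0271%.

0.0271%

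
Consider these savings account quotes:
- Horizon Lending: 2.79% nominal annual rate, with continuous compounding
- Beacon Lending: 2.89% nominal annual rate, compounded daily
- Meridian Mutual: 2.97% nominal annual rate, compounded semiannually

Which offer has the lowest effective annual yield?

Horizon Lending

Horizon Lending: e^0.0279 − 1 = 2.829%
Beacon Lending: (1 + 0.0289/365)^365 − 1 = 2.932%
Meridian Mutual: (1 + 0.0297/2)^2 − 1 = 2.992%
The lowest effective annual rate is Horizon Lending at 2.829%.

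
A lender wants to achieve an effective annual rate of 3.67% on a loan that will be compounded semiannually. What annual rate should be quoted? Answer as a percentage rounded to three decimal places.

(1 + r/2)^2 − 1 = 0.0367, so 1 + r/2 = 1.0367^(1/2).
r/2 = 0.018185, so r = 0.036369 = 3.637%.

3.637%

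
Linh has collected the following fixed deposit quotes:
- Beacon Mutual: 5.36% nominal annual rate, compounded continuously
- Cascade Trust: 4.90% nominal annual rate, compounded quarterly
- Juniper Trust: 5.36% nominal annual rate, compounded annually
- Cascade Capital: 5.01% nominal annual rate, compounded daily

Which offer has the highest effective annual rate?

Beacon Mutual

Beacon Mutual: e^0.0536 − 1 = 5.506%
Cascade Trust: (1 + 0.0490/4)^4 − 1 = 4.991%
Juniper Trust: compounded annually, EAR = 5.360%
Cascade Capital: (1 + 0.0501/365)^365 − 1 = 5.137%
The highest effective annual rate is Beacon Mutual at 5.506%.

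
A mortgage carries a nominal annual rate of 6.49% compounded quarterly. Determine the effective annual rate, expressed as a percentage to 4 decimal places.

EAR = (1 + 0.0649/4)^4 − 1.
= 1.066497 − 1 = 6.6497%.

6.6497%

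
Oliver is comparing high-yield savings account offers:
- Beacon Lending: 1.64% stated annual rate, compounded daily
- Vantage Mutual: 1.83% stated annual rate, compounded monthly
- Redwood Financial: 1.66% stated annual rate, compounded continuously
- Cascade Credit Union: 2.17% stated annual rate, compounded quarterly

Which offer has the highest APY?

Beacon Lending: (1 + 0.0164/365)^365 − 1 = 1.653%
Vantage Mutual: (1 + 0.0183/12)^12 − 1 = 1.845%
Redwood Financial: e^0.0166 − 1 = 1.674%
Cascade Credit Union: (1 + 0.0217/4)^4 − 1 = 2.188%
The highest effective annual rate is Cascade Credit Union at 2.188%.

Cascade Credit Union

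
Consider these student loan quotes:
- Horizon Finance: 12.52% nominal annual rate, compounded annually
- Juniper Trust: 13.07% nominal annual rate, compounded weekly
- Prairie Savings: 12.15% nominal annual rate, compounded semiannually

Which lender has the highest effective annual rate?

Horizon Finance: compounded annually, EAR = 12.520%
Juniper Trust: (1 + 0.1307/52)^52 − 1 = 13.944%
Prairie Savings: (1 + 0.1215/2)^2 − 1 = 12.519%
The highest effective annual rate is Juniper Trust at 13.944%.

Juniper Trust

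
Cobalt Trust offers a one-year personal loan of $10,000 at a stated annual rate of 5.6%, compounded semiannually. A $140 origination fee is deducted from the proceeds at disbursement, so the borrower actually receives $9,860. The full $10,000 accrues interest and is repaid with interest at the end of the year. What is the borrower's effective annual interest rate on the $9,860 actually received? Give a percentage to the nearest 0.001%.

Amount owed after one year: 10,000 × (1 + 0.056/2)^2 = 10,000 × 1.056784 = $10,567.84.
Effective rate on net proceeds: 10,567.84 / 9,860 − 1 = 0.071789 = 7.179%.

7.179%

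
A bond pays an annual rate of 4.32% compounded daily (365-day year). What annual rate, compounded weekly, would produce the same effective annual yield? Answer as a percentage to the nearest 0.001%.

EAR = (1 + 0.0432/365)^365 − 1 = 0.044144.
Solve (1 + r/52)^52 = 1.044144: r/52 = 1.044144^(1/52) − 1 = 0.000831, so r = 0.043215 = 4.322%.

4.322%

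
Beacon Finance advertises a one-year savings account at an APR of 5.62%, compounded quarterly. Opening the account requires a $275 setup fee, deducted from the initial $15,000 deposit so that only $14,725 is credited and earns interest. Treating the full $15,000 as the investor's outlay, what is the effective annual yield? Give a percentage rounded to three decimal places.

Value after one year: 14,725 × (1 + 0.0562/4)^4 = 14,725 × 1.057396 = $15,570.15.
Effective yield on the $15,000 outlay: 15,570.15 / 15,000 − 1 = 0.038010 = 3.801%.

3.801%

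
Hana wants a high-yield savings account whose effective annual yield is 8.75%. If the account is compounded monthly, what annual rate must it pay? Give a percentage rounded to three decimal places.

(1 + r/12)^12 − 1 = 0.0875, so 1 + r/12 = 1.0875^(1/12).
r/12 = 0.007015, so r = 0.084175 = 8.418%.

8.418%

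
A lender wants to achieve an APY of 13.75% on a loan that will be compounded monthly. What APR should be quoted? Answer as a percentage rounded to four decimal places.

12.9527%

(1 + r/12)^12 − 1 = 0.1375, so 1 + r/12 = 1.1375^(1/12).
r/12 = 0.010794, so r = 0.129527 = 12.9527%.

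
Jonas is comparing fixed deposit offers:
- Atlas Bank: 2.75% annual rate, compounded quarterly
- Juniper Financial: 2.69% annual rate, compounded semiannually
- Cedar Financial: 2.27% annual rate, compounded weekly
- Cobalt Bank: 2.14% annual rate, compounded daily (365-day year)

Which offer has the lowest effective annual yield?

Atlas Bank: (1 + 0.0275/4)^4 − 1 = 2.778%
Juniper Financial: (1 + 0.0269/2)^2 − 1 = 2.708%
Cedar Financial: (1 + 0.0227/52)^52 − 1 = 2.295%
Cobalt Bank: (1 + 0.0214/365)^365 − 1 = 2.163%
The lowest effective annual rate is Cobalt Bank at 2.163%.

Cobalt Bank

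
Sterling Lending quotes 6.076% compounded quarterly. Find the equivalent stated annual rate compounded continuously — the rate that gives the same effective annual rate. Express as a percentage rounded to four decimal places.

6.0303%

EAR = (1 + 0.06076/4)^4 − 1 = 0.062158.
Equivalent continuous rate: r = ln(1 + 0.062158) = 0.060303 = 6.0303%.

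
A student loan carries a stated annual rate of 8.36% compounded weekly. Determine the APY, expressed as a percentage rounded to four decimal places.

EAR = (1 + 0.0836/52)^52 − 1.
= 1.087121 − 1 = 8.7121%.

8.7121%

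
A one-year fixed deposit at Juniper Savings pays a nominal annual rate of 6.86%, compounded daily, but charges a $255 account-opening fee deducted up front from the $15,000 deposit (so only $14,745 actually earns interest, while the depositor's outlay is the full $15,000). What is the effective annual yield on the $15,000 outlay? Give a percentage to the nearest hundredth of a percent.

5.28%

Value after one year: 14,745 × (1 + 0.0686/365)^365 = 14,745 × 1.071001 = $15,791.91.
Effective yield on the $15,000 outlay: 15,791.91 / 15,000 − 1 = 0.052794 = 5.28%.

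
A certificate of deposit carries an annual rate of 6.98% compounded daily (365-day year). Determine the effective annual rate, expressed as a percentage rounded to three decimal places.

7.229%

EAR = (1 + 0.0698/365)^365 − 1.
= 1.072287 − 1 = 7.229%.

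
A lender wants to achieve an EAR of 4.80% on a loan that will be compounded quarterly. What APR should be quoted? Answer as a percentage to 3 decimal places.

4.716%

(1 + r/4)^4 − 1 = 0.0480, so 1 + r/4 = 1.0480^(1/4).
r/4 = 0.011790, so r = 0.047159 = 4.716%.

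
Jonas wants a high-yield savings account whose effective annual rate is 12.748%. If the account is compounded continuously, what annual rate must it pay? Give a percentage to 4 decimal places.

11.9985%

Continuous: nominal r satisfies e^r − 1 = 0.12748.
r = ln(1 + 0.12748) = ln(1.12748) = 0.119985 = 11.9985%.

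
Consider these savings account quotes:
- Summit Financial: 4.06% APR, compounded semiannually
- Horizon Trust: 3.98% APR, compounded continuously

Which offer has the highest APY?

Summit Financial: (1 + 0.0406/2)^2 − 1 = 4.101%
Horizon Trust: e^0.0398 − 1 = 4.060%
The highest effective annual rate is Summit Financial at 4.101%.

Summit Financial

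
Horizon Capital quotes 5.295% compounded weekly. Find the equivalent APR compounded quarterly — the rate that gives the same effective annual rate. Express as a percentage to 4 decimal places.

5.3275%

EAR = (1 + 0.05295/52)^52 − 1 = 0.054349.
Solve (1 + r/4)^4 = 1.054349: r/4 = 1.054349^(1/4) − 1 = 0.013319, so r = 0.053275 = 5.3275%.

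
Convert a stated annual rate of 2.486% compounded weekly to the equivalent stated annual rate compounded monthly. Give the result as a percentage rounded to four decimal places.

2.4880%

EAR = (1 + 0.02486/52)^52 − 1 = 0.025165.
Solve (1 + r/12)^12 = 1.025165: r/12 = 1.025165^(1/12) − 1 = 0.002073, so r = 0.024880 = 2.4880%.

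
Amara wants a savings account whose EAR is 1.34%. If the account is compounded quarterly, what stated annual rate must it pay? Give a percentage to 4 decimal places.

1.3333%

(1 + r/4)^4 − 1 = 0.0134, so 1 + r/4 = 1.0134^(1/4).
r/4 = 0.003333, so r = 0.013333 = 1.3333%.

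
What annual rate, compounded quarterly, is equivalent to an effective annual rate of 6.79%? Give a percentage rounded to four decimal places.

(1 + r/4)^4 − 1 = 0.0679, so 1 + r/4 = 1.0679^(1/4).
r/4 = 0.016559, so r = 0.066237 = 6.6237%.

6.6237%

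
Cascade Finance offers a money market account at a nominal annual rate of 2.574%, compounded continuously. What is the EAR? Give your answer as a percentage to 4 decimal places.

2.6074%

With continuous compounding, EAR = e^0.02574 − 1.
e^0.02574 = 1.026074, so EAR = 0.026074 = 2.6074%.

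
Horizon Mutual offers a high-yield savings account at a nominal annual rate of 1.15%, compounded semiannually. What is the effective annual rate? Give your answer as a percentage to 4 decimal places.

EAR = (1 + 0.0115/2)^2 − 1.
= (1 + 0.005750)^2 − 1 = 1.011533 − 1 = 1.1533%.

1.1533%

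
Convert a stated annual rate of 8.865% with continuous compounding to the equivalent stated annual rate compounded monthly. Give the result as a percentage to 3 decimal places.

EAR under continuous compounding: e^0.08865 − 1 = 0.092698.
Solve (1 + r/12)^12 = 1.092698: r/12 = 1.092698^(1/12) − 1 = 0.007415, so r = 0.088978 = 8.898%.

8.898%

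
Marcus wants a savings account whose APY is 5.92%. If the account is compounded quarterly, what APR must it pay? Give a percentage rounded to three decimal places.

5.793%

(1 + r/4)^4 − 1 = 0.0592, so 1 + r/4 = 1.0592^(1/4).
r/4 = 0.014482, so r = 0.057929 = 5.793%.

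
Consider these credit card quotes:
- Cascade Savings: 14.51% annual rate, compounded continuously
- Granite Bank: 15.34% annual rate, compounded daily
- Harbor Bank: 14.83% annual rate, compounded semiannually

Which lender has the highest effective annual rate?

Cascade Savings: e^0.1451 − 1 = 15.616%
Granite Bank: (1 + 0.1534/365)^365 − 1 = 16.575%
Harbor Bank: (1 + 0.1483/2)^2 − 1 = 15.380%
The highest effective annual rate is Granite Bank at 16.575%.

Granite Bank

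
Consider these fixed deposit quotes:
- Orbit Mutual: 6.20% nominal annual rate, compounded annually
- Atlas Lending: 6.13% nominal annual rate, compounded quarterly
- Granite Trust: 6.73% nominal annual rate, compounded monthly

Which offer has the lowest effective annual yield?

Orbit Mutual

Orbit Mutual: compounded annually, EAR = 6.200%
Atlas Lending: (1 + 0.0613/4)^4 − 1 = 6.272%
Granite Trust: (1 + 0.0673/12)^12 − 1 = 6.942%
The lowest effective annual rate is Orbit Mutual at 6.200%.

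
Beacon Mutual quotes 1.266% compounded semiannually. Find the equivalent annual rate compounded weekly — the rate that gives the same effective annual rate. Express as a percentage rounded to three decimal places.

EAR = (1 + 0.01266/2)^2 − 1 = 0.012700.
Solve (1 + r/52)^52 = 1.012700: r/52 = 1.012700^(1/52) − 1 = 0.000243, so r = 0.012622 = 1.262%.

1.262%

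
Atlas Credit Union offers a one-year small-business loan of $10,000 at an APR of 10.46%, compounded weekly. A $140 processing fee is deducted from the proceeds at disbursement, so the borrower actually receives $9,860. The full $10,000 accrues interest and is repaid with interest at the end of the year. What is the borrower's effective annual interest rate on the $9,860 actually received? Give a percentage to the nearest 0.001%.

12.591%

Amount owed after one year: 10,000 × (1 + 0.1046/52)^52 = 10,000 × 1.110150 = $11,101.50.
Effective rate on net proceeds: 11,101.50 / 9,860 − 1 = 0.125913 = 12.591%.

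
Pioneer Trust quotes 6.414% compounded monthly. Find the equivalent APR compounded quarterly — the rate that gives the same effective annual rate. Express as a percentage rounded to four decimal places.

EAR = (1 + 0.06414/12)^12 − 1 = 0.066060.
Solve (1 + r/4)^4 = 1.066060: r/4 = 1.066060^(1/4) − 1 = 0.016121, so r = 0.064483 = 6.4483%.

6.4483%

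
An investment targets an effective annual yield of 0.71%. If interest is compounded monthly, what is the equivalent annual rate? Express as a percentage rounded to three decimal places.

(1 + r/12)^12 − 1 = 0.0071, so 1 + r/12 = 1.0071^(1/12).
r/12 = 0.000590, so r = 0.007077 = 0.708%.

0.708%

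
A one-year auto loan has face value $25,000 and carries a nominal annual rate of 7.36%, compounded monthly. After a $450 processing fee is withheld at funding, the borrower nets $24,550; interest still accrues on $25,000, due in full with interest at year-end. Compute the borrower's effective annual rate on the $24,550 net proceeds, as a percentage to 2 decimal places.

9.59%

Amount owed after one year: 25,000 × (1 + 0.0736/12)^12 = 25,000 × 1.076134 = $26,903.36.
Effective rate on net proceeds: 26,903.36 / 24,550 − 1 = 0.095860 = 9.59%.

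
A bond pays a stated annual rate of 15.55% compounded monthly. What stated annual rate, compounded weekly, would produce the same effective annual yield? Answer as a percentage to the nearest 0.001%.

EAR = (1 + 0.1555/12)^12 − 1 = 0.167076.
Solve (1 + r/52)^52 = 1.167076: r/52 = 1.167076^(1/52) − 1 = 0.002976, so r = 0.154731 = 15.473%.

15.473%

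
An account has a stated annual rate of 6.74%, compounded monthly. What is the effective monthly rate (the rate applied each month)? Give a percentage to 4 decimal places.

With a nominal annual rate compounded monthly, the periodic rate is the nominal rate divided by 12.
i = 0.0674 / 12 = 0.0056167 = 0.5617%.

0.5617%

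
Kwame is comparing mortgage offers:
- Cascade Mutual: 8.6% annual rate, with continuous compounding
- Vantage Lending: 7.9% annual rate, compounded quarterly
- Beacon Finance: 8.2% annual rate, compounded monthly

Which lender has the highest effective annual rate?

Cascade Mutual: e^0.086 − 1 = 8.981%
Vantage Lending: (1 + 0.079/4)^4 − 1 = 8.137%
Beacon Finance: (1 + 0.082/12)^12 − 1 = 8.515%
The highest effective annual rate is Cascade Mutual at 8.981%.

Cascade Mutual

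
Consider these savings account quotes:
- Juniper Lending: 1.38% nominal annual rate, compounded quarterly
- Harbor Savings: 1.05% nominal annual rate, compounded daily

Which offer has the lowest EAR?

Harbor Savings

Juniper Lending: (1 + 0.0138/4)^4 − 1 = 1.387%
Harbor Savings: (1 + 0.0105/365)^365 − 1 = 1.056%
The lowest effective annual rate is Harbor Savings at 1.056%.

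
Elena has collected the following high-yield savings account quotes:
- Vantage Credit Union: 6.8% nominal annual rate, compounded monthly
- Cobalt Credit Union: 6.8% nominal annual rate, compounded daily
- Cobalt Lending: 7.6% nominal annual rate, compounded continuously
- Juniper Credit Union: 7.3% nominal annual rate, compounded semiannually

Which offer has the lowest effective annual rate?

Vantage Credit Union: (1 + 0.068/12)^12 − 1 = 7.016%
Cobalt Credit Union: (1 + 0.068/365)^365 − 1 = 7.036%
Cobalt Lending: e^0.076 − 1 = 7.896%
Juniper Credit Union: (1 + 0.073/2)^2 − 1 = 7.433%
The lowest effective annual rate is Vantage Credit Union at 7.016%.

Vantage Credit Union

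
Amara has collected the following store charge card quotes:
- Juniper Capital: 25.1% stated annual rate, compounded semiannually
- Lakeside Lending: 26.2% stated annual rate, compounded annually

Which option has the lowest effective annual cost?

Lakeside Lending

Juniper Capital: (1 + 0.251/2)^2 − 1 = 26.675%
Lakeside Lending: compounded annually, EAR = 26.200%
The lowest effective annual rate is Lakeside Lending at 26.200%.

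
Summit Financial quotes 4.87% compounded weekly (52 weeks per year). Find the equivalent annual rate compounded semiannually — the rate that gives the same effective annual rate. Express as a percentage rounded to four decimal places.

EAR = (1 + 0.0487/52)^52 − 1 = 0.049881.
Solve (1 + r/2)^2 = 1.049881: r/2 = 1.049881^(1/2) − 1 = 0.024637, so r = 0.049274 = 4.9274%.

4.9274%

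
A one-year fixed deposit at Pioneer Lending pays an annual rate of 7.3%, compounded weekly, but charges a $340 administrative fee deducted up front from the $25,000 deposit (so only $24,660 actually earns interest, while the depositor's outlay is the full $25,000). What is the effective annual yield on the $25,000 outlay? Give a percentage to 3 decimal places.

Value after one year: 24,660 × (1 + 0.073/52)^52 = 24,660 × 1.075675 = $26,526.16.
Effective yield on the $25,000 outlay: 26,526.16 / 25,000 − 1 = 0.061046 = 6.105%.

6.105%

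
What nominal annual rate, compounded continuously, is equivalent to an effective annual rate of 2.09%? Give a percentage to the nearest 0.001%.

Continuous: nominal r satisfies e^r − 1 = 0.0209.
r = ln(1 + 0.0209) = ln(1.0209) = 0.020685 = 2.068%.

2.068%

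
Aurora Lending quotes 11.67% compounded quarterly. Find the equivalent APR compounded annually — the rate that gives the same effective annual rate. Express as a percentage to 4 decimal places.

EAR = (1 + 0.1167/4)^4 − 1 = 0.121907.
Compounded annually, the equivalent nominal rate is the EAR itself: 12.1907%.

12.1907%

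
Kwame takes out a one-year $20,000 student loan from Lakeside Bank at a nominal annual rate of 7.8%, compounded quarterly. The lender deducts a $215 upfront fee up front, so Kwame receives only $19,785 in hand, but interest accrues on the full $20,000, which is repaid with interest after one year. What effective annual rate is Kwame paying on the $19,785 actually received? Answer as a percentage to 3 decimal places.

Amount owed after one year: 20,000 × (1 + 0.078/4)^4 = 20,000 × 1.080311 = $21,606.23.
Effective rate on net proceeds: 21,606.23 / 19,785 − 1 = 0.092051 = 9.205%.

9.205%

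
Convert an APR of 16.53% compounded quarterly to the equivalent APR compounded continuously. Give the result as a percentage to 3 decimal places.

16.198%

EAR = (1 + 0.1653/4)^4 − 1 = 0.175832.
Equivalent continuous rate: r = ln(1 + 0.175832) = 0.161976 = 16.198%.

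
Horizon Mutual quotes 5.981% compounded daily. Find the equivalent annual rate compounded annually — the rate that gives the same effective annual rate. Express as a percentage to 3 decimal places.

6.163%

EAR = (1 + 0.05981/365)^365 − 1 = 0.061630.
Compounded annually, the equivalent nominal rate is the EAR itself: 6.163%.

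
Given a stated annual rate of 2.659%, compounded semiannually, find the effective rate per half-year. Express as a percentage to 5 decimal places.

1.32950%

With a nominal annual rate compounded semiannually, the periodic rate is the nominal rate divided by 2.
i = 0.02659 / 2 = 0.0132950 = 1.32950%.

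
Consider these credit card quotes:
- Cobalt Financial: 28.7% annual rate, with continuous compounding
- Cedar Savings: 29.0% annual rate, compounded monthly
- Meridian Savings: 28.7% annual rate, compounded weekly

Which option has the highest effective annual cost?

Cobalt Financial: e^0.287 − 1 = 33.242%
Cedar Savings: (1 + 0.290/12)^12 − 1 = 33.183%
Meridian Savings: (1 + 0.287/52)^52 − 1 = 33.137%
The highest effective annual rate is Cobalt Financial at 33.242%.

Cobalt Financial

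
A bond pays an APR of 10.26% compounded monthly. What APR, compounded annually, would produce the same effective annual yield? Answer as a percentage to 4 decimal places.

10.7565%

EAR = (1 + 0.1026/12)^12 − 1 = 0.107565.
Compounded annually, the equivalent nominal rate is the EAR itself: 10.7565%.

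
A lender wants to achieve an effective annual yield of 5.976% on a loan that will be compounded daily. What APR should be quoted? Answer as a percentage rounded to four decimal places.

5.8047%

(1 + r/365)^365 − 1 = 0.05976, so 1 + r/365 = 1.05976^(1/365).
r/365 = 0.000159, so r = 0.058047 = 5.8047%.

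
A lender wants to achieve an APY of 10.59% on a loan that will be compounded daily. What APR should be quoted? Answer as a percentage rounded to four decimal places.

(1 + r/365)^365 − 1 = 0.1059, so 1 + r/365 = 1.1059^(1/365).
r/365 = 0.000276, so r = 0.100673 = 10.0673%.

10.0673%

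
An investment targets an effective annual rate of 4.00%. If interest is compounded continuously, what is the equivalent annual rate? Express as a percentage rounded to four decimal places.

Continuous: nominal r satisfies e^r − 1 = 0.0400.
r = ln(1 + 0.0400) = ln(1.0400) = 0.039221 = 3.9221%.

3.9221%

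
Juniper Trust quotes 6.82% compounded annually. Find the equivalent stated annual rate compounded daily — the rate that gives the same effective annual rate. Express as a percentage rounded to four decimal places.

6.5981%

Compounded annually, EAR = nominal = 0.068200.
Solve (1 + r/365)^365 = 1.068200: r/365 = 1.068200^(1/365) − 1 = 0.000181, so r = 0.065981 = 6.5981%.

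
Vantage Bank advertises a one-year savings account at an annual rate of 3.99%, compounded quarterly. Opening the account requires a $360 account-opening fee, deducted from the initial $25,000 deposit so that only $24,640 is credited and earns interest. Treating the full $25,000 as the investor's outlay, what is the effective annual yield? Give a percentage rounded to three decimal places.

2.552%

Value after one year: 24,640 × (1 + 0.0399/4)^4 = 24,640 × 1.040501 = $25,637.94.
Effective yield on the $25,000 outlay: 25,637.94 / 25,000 − 1 = 0.025518 = 2.552%.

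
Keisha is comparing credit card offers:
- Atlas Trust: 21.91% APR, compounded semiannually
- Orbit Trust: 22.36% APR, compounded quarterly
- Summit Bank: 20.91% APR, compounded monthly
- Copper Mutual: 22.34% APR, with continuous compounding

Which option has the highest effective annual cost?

Atlas Trust: (1 + 0.2191/2)^2 − 1 = 23.110%
Orbit Trust: (1 + 0.2236/4)^4 − 1 = 24.306%
Summit Bank: (1 + 0.2091/12)^12 − 1 = 23.035%
Copper Mutual: e^0.2234 − 1 = 25.032%
The highest effective annual rate is Copper Mutual at 25.032%.

Copper Mutual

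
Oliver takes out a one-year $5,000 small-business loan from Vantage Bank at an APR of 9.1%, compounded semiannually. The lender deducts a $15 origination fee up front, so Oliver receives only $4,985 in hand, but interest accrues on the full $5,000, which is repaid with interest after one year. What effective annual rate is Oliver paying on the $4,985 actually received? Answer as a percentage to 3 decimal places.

Amount owed after one year: 5,000 × (1 + 0.091/2)^2 = 5,000 × 1.093070 = $5,465.35.
Effective rate on net proceeds: 5,465.35 / 4,985 − 1 = 0.096359 = 9.636%.

9.636%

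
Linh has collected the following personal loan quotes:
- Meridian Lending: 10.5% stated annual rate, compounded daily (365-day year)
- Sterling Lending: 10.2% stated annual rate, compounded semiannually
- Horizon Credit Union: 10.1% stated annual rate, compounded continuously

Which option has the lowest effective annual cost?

Sterling Lending

Meridian Lending: (1 + 0.105/365)^365 − 1 = 11.069%
Sterling Lending: (1 + 0.102/2)^2 − 1 = 10.460%
Horizon Credit Union: e^0.101 − 1 = 10.628%
The lowest effective annual rate is Sterling Lending at 10.460%.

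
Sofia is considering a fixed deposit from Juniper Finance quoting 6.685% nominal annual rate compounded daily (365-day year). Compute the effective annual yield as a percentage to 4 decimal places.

EAR = (1 + 0.06685/365)^365 − 1.
= (1 + 0.000183)^365 − 1 = 1.069129 − 1 = 6.9129%.

6.9129%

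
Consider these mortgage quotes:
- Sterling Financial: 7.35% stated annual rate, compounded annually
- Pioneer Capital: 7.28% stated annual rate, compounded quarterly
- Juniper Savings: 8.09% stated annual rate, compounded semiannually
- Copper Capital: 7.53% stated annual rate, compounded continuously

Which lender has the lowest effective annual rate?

Sterling Financial: compounded annually, EAR = 7.350%
Pioneer Capital: (1 + 0.0728/4)^4 − 1 = 7.481%
Juniper Savings: (1 + 0.0809/2)^2 − 1 = 8.254%
Copper Capital: e^0.0753 − 1 = 7.821%
The lowest effective annual rate is Sterling Financial at 7.350%.

Sterling Financial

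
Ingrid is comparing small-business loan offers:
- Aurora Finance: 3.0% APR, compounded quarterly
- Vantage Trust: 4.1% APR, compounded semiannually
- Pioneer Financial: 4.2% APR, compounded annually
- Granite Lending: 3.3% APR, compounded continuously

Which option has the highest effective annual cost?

Pioneer Financial

Aurora Finance: (1 + 0.030/4)^4 − 1 = 3.034%
Vantage Trust: (1 + 0.041/2)^2 − 1 = 4.142%
Pioneer Financial: compounded annually, EAR = 4.200%
Granite Lending: e^0.033 − 1 = 3.355%
The highest effective annual rate is Pioneer Financial at 4.200%.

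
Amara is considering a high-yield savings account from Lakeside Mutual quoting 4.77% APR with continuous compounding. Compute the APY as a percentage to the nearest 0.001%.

4.886%

With continuous compounding, EAR = e^0.0477 − 1.
e^0.0477 = 1.048856, so EAR = 0.048856 = 4.886%.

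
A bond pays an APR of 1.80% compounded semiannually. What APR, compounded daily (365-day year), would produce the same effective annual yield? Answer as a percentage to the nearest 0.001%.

1.792%

EAR = (1 + 0.0180/2)^2 − 1 = 0.018081.
Solve (1 + r/365)^365 = 1.018081: r/365 = 1.018081^(1/365) − 1 = 0.000049, so r = 0.017920 = 1.792%.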